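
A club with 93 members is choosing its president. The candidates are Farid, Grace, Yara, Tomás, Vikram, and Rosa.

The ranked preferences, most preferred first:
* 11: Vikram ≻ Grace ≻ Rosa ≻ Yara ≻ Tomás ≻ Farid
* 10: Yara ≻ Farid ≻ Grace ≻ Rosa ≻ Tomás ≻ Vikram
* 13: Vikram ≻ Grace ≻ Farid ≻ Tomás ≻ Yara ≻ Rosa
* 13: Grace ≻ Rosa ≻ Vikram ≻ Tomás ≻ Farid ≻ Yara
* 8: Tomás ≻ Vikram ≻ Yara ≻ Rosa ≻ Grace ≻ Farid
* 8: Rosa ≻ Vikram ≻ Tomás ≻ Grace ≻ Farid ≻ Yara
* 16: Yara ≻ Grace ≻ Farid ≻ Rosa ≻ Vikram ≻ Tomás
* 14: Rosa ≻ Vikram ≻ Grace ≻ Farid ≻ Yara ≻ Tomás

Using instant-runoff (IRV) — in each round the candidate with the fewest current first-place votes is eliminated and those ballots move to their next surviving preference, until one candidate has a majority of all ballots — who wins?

Round 1: Farid 0, Grace 13, Yara 26, Tomás 8, Vikram 24, Rosa 22. Farid eliminated.
Round 2: Grace 13, Yara 26, Tomás 8, Vikram 24, Rosa 22. Tomás eliminated.
Round 3: Grace 13, Yara 26, Vikram 32, Rosa 22. Grace eliminated.
Round 4: Yara 26, Vikram 32, Rosa 35. Yara eliminated.
Round 5: Vikram 32, Rosa 61. Rosa has a majority (≥47).

Rosa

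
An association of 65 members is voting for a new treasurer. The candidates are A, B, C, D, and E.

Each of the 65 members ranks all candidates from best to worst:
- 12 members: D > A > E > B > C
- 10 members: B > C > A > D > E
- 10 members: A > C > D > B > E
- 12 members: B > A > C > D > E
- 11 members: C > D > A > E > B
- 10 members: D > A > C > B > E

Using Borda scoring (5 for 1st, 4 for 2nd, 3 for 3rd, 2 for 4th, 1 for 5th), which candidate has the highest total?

A

A: 12×4 + 10×3 + 10×5 + 12×4 + 11×3 + 10×4 = 249
B: 12×2 + 10×5 + 10×2 + 12×5 + 11×1 + 10×2 = 185
C: 12×1 + 10×4 + 10×4 + 12×3 + 11×5 + 10×3 = 213
D: 12×5 + 10×2 + 10×3 + 12×2 + 11×4 + 10×5 = 228
E: 12×3 + 10×1 + 10×1 + 12×1 + 11×2 + 10×1 = 100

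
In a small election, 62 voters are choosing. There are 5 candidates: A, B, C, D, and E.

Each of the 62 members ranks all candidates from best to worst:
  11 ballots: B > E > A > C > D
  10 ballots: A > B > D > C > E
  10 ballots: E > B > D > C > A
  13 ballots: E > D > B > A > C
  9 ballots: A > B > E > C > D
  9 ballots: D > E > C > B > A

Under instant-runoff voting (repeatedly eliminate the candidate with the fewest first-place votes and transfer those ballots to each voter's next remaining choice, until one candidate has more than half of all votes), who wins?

E

Round 1: A 19, B 11, C 0, D 9, E 23. C eliminated.
Round 2: A 19, B 11, D 9, E 23. D eliminated.
Round 3: A 19, B 11, E 32. E has a majority (≥32).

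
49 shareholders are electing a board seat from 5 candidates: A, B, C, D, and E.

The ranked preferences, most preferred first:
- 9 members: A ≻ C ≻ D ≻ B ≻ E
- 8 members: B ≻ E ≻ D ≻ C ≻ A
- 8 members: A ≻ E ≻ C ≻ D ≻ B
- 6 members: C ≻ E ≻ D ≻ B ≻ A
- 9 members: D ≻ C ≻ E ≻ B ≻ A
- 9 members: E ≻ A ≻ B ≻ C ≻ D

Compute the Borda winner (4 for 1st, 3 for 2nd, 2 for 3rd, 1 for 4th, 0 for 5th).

A: 9×4 + 8×0 + 8×4 + 6×0 + 9×0 + 9×3 = 95
B: 9×1 + 8×4 + 8×0 + 6×1 + 9×1 + 9×2 = 74
C: 9×3 + 8×1 + 8×2 + 6×4 + 9×3 + 9×1 = 111
D: 9×2 + 8×2 + 8×1 + 6×2 + 9×4 + 9×0 = 90
E: 9×0 + 8×3 + 8×3 + 6×3 + 9×2 + 9×4 = 120

E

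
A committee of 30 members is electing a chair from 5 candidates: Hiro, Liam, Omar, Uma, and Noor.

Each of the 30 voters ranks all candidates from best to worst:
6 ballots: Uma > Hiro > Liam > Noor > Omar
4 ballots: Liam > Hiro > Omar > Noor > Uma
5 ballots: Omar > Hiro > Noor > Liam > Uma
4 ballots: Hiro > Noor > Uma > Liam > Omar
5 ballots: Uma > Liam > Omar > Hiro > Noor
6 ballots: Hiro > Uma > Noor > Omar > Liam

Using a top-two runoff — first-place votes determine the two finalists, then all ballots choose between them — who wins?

Hiro

Round 1 first-place votes: Hiro 10, Liam 4, Omar 5, Uma 11, Noor 0. Uma and Hiro advance.
Runoff: Uma is ranked above Hiro on 11 ballots, Hiro above Uma on 19.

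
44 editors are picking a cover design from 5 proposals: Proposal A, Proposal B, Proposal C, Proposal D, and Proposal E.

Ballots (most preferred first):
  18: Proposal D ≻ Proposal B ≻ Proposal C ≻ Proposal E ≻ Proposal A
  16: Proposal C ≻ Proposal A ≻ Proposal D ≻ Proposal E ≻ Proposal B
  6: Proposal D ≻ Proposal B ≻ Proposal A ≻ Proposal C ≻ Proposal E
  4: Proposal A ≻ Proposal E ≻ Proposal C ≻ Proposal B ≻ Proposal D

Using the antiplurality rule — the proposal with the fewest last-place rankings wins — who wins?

Last-place votes: Proposal A 18, Proposal B 16, Proposal C 0, Proposal D 4, Proposal E 6.

Proposal C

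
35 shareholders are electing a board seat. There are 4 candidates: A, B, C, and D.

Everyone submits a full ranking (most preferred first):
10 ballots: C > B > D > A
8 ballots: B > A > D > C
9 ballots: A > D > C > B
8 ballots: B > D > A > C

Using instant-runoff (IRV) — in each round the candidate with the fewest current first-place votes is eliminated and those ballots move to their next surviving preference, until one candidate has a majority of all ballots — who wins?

C

Round 1: A 9, B 16, C 10, D 0. D eliminated.
Round 2: A 9, B 16, C 10. A eliminated.
Round 3: B 16, C 19. C has a majority (≥18).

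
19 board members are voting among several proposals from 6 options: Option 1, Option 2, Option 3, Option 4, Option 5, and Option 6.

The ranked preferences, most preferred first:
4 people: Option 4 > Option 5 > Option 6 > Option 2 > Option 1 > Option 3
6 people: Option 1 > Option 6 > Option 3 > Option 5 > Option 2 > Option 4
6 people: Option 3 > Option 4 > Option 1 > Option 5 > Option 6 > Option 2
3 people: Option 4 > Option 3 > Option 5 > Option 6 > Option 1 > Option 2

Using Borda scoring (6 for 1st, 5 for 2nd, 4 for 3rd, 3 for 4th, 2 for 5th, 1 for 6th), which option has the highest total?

Option 3

Option 1: 4×2 + 6×6 + 6×4 + 3×2 = 74
Option 2: 4×3 + 6×2 + 6×1 + 3×1 = 33
Option 3: 4×1 + 6×4 + 6×6 + 3×5 = 79
Option 4: 4×6 + 6×1 + 6×5 + 3×6 = 78
Option 5: 4×5 + 6×3 + 6×3 + 3×4 = 68
Option 6: 4×4 + 6×5 + 6×2 + 3×3 = 67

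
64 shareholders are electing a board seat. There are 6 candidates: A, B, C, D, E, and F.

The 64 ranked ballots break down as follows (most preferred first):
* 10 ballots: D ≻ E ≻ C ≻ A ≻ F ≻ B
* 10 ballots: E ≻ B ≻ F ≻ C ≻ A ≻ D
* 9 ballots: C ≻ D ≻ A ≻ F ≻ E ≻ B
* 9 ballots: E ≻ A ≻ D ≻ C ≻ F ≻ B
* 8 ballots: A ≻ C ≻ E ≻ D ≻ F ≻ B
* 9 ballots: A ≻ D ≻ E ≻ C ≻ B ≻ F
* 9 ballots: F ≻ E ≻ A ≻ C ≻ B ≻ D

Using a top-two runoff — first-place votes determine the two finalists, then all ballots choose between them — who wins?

Round 1 first-place votes: A 17, B 0, C 9, D 10, E 19, F 9. E and A advance.
Runoff: E is ranked above A on 38 ballots, A above E on 26.

E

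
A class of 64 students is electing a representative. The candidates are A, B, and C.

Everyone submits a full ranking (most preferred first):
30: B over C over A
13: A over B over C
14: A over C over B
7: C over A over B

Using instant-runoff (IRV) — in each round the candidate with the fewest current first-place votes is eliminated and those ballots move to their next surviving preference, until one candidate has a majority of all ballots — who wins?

Round 1: A 27, B 30, C 7. C eliminated.
Round 2: A 34, B 30. A has a majority (≥33).

A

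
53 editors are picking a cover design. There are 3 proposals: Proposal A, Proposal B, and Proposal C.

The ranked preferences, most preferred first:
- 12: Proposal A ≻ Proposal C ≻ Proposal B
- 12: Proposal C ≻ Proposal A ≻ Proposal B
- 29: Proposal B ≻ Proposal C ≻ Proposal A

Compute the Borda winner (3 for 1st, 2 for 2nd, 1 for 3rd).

Proposal A: 12×3 + 12×2 + 29×1 = 89
Proposal B: 12×1 + 12×1 + 29×3 = 111
Proposal C: 12×2 + 12×3 + 29×2 = 118

Proposal C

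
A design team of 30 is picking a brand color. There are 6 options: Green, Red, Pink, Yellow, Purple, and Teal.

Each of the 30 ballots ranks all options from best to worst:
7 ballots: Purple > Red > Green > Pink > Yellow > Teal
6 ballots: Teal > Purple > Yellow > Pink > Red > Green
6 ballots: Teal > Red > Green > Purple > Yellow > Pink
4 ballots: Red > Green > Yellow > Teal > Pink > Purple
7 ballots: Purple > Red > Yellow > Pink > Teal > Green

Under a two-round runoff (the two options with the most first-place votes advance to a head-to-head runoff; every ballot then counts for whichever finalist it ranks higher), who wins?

Round 1 first-place votes: Green 0, Red 4, Pink 0, Yellow 0, Purple 14, Teal 12. Purple and Teal advance.
Runoff: Purple is ranked above Teal on 14 ballots, Teal above Purple on 16.

Teal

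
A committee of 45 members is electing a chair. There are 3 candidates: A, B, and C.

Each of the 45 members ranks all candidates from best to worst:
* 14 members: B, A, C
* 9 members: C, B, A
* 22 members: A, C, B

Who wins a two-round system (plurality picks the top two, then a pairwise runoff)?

Round 1 first-place votes: A 22, B 14, C 9. A and B advance.
Runoff: A is ranked above B on 22 ballots, B above A on 23.

B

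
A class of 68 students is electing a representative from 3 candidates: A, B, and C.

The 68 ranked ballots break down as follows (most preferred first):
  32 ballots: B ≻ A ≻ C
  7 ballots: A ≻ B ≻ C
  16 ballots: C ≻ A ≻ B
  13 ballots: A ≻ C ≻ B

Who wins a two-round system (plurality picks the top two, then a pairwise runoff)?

Round 1 first-place votes: A 20, B 32, C 16. B and A advance.
Runoff: B is ranked above A on 32 ballots, A above B on 36.

A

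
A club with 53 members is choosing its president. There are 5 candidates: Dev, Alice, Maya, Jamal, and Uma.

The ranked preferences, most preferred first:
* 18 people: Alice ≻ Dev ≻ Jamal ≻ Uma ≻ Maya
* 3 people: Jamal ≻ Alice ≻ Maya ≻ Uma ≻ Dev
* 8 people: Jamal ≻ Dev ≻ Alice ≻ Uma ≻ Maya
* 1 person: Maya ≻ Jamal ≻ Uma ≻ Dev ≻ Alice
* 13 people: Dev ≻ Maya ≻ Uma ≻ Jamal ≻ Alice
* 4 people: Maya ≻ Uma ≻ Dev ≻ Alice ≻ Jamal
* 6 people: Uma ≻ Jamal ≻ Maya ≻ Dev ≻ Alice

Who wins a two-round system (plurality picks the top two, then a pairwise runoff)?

Round 1 first-place votes: Dev 13, Alice 18, Maya 5, Jamal 11, Uma 6. Alice and Dev advance.
Runoff: Alice is ranked above Dev on 21 ballots, Dev above Alice on 32.

Dev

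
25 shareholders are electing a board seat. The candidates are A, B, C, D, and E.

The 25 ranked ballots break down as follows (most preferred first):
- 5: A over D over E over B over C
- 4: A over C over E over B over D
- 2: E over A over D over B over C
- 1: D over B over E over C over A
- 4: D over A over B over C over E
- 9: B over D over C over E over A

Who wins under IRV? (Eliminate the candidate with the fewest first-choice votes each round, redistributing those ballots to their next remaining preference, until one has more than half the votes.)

Round 1: A 9, B 9, C 0, D 5, E 2. C eliminated.
Round 2: A 9, B 9, D 5, E 2. E eliminated.
Round 3: A 11, B 9, D 5. D eliminated.
Round 4: A 15, B 10. A has a majority (≥13).

A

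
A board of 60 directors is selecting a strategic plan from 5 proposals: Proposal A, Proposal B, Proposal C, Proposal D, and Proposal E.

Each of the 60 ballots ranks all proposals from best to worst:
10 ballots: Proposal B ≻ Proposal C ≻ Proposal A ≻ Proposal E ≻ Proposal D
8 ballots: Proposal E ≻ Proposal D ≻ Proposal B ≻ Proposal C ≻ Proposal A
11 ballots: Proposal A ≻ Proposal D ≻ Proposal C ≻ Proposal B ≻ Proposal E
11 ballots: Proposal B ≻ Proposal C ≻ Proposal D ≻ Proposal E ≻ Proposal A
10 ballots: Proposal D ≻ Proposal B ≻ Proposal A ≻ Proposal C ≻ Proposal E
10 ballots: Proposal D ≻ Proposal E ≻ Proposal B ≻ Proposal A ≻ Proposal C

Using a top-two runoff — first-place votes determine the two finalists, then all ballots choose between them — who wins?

Round 1 first-place votes: Proposal A 11, Proposal B 21, Proposal C 0, Proposal D 20, Proposal E 8. Proposal B and Proposal D advance.
Runoff: Proposal B is ranked above Proposal D on 21 ballots, Proposal D above Proposal B on 39.

Proposal D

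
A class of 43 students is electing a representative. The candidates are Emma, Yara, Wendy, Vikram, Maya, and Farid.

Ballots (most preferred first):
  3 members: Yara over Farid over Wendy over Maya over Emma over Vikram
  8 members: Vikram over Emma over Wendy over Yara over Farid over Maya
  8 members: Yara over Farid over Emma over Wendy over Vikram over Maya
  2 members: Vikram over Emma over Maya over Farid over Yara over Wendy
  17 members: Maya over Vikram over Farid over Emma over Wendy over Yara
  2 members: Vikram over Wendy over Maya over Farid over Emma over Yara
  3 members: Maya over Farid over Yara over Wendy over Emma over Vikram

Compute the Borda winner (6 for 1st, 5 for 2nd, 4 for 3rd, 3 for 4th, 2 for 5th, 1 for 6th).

Vikram

Emma: 3×2 + 8×5 + 8×4 + 2×5 + 17×3 + 2×2 + 3×2 = 149
Yara: 3×6 + 8×3 + 8×6 + 2×2 + 17×1 + 2×1 + 3×4 = 125
Wendy: 3×4 + 8×4 + 8×3 + 2×1 + 17×2 + 2×5 + 3×3 = 123
Vikram: 3×1 + 8×6 + 8×2 + 2×6 + 17×5 + 2×6 + 3×1 = 179
Maya: 3×3 + 8×1 + 8×1 + 2×4 + 17×6 + 2×4 + 3×6 = 161
Farid: 3×5 + 8×2 + 8×5 + 2×3 + 17×4 + 2×3 + 3×5 = 166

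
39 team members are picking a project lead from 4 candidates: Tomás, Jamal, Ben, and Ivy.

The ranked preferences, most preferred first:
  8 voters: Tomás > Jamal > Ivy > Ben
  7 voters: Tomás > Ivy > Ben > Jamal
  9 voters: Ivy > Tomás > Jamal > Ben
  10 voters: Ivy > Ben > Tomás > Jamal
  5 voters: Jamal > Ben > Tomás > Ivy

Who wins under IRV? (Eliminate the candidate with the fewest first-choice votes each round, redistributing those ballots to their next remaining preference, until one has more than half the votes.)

Round 1: Tomás 15, Jamal 5, Ben 0, Ivy 19. Ben eliminated.
Round 2: Tomás 15, Jamal 5, Ivy 19. Jamal eliminated.
Round 3: Tomás 20, Ivy 19. Tomás has a majority (≥20).

Tomás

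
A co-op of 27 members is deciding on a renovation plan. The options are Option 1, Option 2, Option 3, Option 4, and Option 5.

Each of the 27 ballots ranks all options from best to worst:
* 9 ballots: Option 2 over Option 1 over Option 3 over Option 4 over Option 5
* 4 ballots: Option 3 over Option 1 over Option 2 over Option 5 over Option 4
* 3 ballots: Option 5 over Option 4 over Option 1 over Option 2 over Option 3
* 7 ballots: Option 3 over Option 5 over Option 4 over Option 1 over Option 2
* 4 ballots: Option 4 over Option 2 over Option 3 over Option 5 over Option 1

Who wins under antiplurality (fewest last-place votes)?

Last-place votes: Option 1 4, Option 2 7, Option 3 3, Option 4 4, Option 5 9.

Option 3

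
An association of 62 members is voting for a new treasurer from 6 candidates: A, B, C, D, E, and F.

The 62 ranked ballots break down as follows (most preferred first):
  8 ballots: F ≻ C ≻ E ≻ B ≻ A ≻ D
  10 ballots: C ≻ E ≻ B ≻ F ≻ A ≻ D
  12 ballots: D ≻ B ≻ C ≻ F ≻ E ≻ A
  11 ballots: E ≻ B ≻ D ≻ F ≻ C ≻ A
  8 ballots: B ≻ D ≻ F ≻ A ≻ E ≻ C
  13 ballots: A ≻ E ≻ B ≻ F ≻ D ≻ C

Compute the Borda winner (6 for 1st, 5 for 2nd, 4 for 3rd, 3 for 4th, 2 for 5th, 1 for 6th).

B

A: 8×2 + 10×2 + 12×1 + 11×1 + 8×3 + 13×6 = 161
B: 8×3 + 10×4 + 12×5 + 11×5 + 8×6 + 13×4 = 279
C: 8×5 + 10×6 + 12×4 + 11×2 + 8×1 + 13×1 = 191
D: 8×1 + 10×1 + 12×6 + 11×4 + 8×5 + 13×2 = 200
E: 8×4 + 10×5 + 12×2 + 11×6 + 8×2 + 13×5 = 253
F: 8×6 + 10×3 + 12×3 + 11×3 + 8×4 + 13×3 = 218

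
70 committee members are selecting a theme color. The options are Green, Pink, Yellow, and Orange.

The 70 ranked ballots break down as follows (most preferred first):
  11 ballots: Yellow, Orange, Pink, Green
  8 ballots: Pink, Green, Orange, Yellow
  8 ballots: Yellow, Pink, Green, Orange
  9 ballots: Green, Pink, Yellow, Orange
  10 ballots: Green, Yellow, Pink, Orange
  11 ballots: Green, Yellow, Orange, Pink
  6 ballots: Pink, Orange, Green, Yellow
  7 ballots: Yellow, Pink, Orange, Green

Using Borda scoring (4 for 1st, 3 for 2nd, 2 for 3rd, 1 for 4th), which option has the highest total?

Green: 11×1 + 8×3 + 8×2 + 9×4 + 10×4 + 11×4 + 6×2 + 7×1 = 190
Pink: 11×2 + 8×4 + 8×3 + 9×3 + 10×2 + 11×1 + 6×4 + 7×3 = 181
Yellow: 11×4 + 8×1 + 8×4 + 9×2 + 10×3 + 11×3 + 6×1 + 7×4 = 199
Orange: 11×3 + 8×2 + 8×1 + 9×1 + 10×1 + 11×2 + 6×3 + 7×2 = 130

Yellow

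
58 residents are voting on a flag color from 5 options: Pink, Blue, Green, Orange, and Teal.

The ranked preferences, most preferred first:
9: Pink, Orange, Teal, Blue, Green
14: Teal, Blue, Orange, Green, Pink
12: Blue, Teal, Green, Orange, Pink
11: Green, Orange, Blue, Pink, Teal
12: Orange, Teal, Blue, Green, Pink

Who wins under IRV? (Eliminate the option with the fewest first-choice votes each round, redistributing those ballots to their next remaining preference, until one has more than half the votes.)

Orange

Round 1: Pink 9, Blue 12, Green 11, Orange 12, Teal 14. Pink eliminated.
Round 2: Blue 12, Green 11, Orange 21, Teal 14. Green eliminated.
Round 3: Blue 12, Orange 32, Teal 14. Orange has a majority (≥30).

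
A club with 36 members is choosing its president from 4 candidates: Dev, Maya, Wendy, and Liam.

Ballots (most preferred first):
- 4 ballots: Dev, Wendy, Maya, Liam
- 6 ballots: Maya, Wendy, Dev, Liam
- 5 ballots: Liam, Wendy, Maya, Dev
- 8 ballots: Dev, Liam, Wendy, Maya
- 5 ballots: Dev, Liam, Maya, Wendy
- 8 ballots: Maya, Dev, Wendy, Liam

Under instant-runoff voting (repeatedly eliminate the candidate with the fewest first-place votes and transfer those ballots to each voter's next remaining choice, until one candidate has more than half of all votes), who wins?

Maya

Round 1: Dev 17, Maya 14, Wendy 0, Liam 5. Wendy eliminated.
Round 2: Dev 17, Maya 14, Liam 5. Liam eliminated.
Round 3: Dev 17, Maya 19. Maya has a majority (≥19).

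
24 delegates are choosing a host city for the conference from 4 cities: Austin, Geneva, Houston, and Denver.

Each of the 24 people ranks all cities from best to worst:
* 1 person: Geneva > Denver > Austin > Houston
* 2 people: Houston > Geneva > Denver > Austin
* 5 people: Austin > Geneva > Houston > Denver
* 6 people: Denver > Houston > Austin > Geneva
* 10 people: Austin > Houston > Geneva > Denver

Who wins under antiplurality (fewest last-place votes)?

Houston

Last-place votes: Austin 2, Geneva 6, Houston 1, Denver 15.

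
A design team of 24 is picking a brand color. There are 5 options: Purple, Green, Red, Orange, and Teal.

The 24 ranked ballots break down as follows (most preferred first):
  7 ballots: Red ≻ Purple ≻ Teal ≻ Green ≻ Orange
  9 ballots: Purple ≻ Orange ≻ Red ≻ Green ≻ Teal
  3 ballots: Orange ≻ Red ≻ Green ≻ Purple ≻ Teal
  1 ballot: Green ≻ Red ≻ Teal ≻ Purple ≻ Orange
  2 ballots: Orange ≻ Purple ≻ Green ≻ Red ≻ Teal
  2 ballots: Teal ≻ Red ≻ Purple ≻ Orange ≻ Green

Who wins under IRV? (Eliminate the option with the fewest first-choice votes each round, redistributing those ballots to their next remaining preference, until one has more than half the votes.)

Red

Round 1: Purple 9, Green 1, Red 7, Orange 5, Teal 2. Green eliminated.
Round 2: Purple 9, Red 8, Orange 5, Teal 2. Teal eliminated.
Round 3: Purple 9, Red 10, Orange 5. Orange eliminated.
Round 4: Purple 11, Red 13. Red has a majority (≥13).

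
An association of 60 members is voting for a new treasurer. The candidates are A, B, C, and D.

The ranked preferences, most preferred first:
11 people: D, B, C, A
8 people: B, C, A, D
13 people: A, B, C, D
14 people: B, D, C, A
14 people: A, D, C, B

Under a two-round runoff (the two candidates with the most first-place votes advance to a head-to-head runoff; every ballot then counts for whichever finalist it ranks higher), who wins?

B

Round 1 first-place votes: A 27, B 22, C 0, D 11. A and B advance.
Runoff: A is ranked above B on 27 ballots, B above A on 33.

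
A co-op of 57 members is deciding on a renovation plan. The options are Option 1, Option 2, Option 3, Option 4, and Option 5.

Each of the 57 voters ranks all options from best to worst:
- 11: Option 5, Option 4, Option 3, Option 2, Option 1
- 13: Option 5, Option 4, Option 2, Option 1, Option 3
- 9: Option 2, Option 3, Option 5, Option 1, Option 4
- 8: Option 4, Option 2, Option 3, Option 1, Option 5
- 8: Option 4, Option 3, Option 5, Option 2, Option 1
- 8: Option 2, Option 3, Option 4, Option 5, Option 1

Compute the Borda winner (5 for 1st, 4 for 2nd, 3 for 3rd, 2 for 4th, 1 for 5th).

Option 4

Option 1: 11×1 + 13×2 + 9×2 + 8×2 + 8×1 + 8×1 = 87
Option 2: 11×2 + 13×3 + 9×5 + 8×4 + 8×2 + 8×5 = 194
Option 3: 11×3 + 13×1 + 9×4 + 8×3 + 8×4 + 8×4 = 170
Option 4: 11×4 + 13×4 + 9×1 + 8×5 + 8×5 + 8×3 = 209
Option 5: 11×5 + 13×5 + 9×3 + 8×1 + 8×3 + 8×2 = 195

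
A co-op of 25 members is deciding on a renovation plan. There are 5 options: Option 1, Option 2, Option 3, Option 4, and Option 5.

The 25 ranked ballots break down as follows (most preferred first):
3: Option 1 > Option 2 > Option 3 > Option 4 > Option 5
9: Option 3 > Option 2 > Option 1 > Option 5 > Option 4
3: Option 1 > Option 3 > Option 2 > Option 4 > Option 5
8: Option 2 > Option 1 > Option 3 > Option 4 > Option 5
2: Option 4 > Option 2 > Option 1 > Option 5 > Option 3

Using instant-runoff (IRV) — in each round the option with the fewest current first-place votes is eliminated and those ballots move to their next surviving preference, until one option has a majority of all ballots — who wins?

Round 1: Option 1 6, Option 2 8, Option 3 9, Option 4 2, Option 5 0. Option 5 eliminated.
Round 2: Option 1 6, Option 2 8, Option 3 9, Option 4 2. Option 4 eliminated.
Round 3: Option 1 6, Option 2 10, Option 3 9. Option 1 eliminated.
Round 4: Option 2 13, Option 3 12. Option 2 has a majority (≥13).

Option 2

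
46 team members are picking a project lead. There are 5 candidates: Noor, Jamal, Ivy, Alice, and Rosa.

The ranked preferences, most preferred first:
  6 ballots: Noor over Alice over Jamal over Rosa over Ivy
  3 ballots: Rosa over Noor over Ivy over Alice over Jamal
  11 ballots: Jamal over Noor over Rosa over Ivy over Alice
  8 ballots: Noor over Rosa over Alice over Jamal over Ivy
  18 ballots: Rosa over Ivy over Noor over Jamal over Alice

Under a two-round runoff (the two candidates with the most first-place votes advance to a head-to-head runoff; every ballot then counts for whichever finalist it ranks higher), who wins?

Noor

Round 1 first-place votes: Noor 14, Jamal 11, Ivy 0, Alice 0, Rosa 21. Rosa and Noor advance.
Runoff: Rosa is ranked above Noor on 21 ballots, Noor above Rosa on 25.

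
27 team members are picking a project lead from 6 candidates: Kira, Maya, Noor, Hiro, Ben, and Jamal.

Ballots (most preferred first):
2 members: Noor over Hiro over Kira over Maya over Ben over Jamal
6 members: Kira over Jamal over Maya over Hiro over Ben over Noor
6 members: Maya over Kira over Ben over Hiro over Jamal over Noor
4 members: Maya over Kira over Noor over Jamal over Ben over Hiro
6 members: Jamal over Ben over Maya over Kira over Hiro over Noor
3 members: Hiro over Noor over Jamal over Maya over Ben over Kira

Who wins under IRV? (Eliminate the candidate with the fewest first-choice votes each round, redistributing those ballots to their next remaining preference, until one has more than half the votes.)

Jamal

Round 1: Kira 6, Maya 10, Noor 2, Hiro 3, Ben 0, Jamal 6. Ben eliminated.
Round 2: Kira 6, Maya 10, Noor 2, Hiro 3, Jamal 6. Noor eliminated.
Round 3: Kira 6, Maya 10, Hiro 5, Jamal 6. Hiro eliminated.
Round 4: Kira 8, Maya 10, Jamal 9. Kira eliminated.
Round 5: Maya 12, Jamal 15. Jamal has a majority (≥14).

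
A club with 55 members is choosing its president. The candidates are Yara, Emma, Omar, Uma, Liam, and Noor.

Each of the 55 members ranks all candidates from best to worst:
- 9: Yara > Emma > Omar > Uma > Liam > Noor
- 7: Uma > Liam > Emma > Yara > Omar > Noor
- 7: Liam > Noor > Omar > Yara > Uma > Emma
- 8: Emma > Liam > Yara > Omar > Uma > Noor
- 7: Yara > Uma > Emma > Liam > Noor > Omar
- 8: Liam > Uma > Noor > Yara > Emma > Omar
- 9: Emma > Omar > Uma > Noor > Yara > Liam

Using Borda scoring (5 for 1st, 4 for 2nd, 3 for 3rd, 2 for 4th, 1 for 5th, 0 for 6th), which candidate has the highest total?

Emma

Yara: 9×5 + 7×2 + 7×2 + 8×3 + 7×5 + 8×2 + 9×1 = 157
Emma: 9×4 + 7×3 + 7×0 + 8×5 + 7×3 + 8×1 + 9×5 = 171
Omar: 9×3 + 7×1 + 7×3 + 8×2 + 7×0 + 8×0 + 9×4 = 107
Uma: 9×2 + 7×5 + 7×1 + 8×1 + 7×4 + 8×4 + 9×3 = 155
Liam: 9×1 + 7×4 + 7×5 + 8×4 + 7×2 + 8×5 + 9×0 = 158
Noor: 9×0 + 7×0 + 7×4 + 8×0 + 7×1 + 8×3 + 9×2 = 77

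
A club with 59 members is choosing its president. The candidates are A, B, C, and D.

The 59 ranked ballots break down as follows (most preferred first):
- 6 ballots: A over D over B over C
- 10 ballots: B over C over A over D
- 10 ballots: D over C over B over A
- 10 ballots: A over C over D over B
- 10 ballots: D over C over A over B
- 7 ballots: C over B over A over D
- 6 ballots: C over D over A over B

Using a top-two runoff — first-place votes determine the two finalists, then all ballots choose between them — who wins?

Round 1 first-place votes: A 16, B 10, C 13, D 20. D and A advance.
Runoff: D is ranked above A on 26 ballots, A above D on 33.

A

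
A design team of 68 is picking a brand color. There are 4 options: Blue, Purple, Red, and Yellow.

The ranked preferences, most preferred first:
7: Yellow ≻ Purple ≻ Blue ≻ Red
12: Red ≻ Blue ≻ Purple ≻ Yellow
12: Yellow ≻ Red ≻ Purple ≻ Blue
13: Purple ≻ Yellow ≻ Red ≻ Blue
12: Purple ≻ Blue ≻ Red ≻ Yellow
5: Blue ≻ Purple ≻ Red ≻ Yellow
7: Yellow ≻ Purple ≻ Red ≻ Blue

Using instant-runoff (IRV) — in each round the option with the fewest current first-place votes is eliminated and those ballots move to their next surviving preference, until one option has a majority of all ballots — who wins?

Round 1: Blue 5, Purple 25, Red 12, Yellow 26. Blue eliminated.
Round 2: Purple 30, Red 12, Yellow 26. Red eliminated.
Round 3: Purple 42, Yellow 26. Purple has a majority (≥35).

Purple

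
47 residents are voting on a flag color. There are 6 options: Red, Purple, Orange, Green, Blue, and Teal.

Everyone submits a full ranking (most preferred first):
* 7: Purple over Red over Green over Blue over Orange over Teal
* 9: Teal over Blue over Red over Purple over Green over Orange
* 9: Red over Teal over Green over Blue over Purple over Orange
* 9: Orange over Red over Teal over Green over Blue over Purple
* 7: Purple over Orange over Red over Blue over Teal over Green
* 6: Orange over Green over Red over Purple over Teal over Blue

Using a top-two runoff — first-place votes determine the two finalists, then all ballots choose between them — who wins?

Purple

Round 1 first-place votes: Red 9, Purple 14, Orange 15, Green 0, Blue 0, Teal 9. Orange and Purple advance.
Runoff: Orange is ranked above Purple on 15 ballots, Purple above Orange on 32.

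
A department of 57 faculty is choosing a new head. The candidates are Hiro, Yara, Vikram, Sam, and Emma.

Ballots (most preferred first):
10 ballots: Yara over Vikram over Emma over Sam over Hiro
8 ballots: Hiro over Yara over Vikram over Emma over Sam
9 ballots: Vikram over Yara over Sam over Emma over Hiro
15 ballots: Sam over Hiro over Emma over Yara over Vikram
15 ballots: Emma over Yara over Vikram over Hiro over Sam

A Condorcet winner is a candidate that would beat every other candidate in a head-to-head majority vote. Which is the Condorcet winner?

Emma

Emma vs Hiro: 34–23
Emma vs Yara: 30–27
Emma vs Vikram: 30–27
Emma vs Sam: 33–24
Emma beats every other candidate.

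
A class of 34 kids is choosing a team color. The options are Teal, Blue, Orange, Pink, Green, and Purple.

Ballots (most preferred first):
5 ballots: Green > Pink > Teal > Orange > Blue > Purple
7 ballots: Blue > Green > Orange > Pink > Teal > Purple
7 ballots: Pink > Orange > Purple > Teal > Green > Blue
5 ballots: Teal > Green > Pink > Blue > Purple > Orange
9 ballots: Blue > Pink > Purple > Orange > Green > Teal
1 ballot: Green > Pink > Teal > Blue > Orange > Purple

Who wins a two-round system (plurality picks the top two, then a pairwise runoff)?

Pink

Round 1 first-place votes: Teal 5, Blue 16, Orange 0, Pink 7, Green 6, Purple 0. Blue and Pink advance.
Runoff: Blue is ranked above Pink on 16 ballots, Pink above Blue on 18.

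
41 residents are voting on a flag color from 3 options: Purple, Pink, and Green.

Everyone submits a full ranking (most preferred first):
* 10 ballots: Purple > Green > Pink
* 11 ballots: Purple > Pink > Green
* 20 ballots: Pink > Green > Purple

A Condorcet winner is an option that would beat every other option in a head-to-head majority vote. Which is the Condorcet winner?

Purple vs Pink: 21–20
Purple vs Green: 21–20
Purple beats every other option.

Purple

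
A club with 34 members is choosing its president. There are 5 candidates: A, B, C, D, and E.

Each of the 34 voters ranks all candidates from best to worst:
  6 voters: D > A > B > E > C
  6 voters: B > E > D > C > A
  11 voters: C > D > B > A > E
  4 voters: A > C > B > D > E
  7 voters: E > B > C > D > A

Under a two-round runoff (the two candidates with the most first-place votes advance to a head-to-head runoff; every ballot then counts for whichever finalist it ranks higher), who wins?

E

Round 1 first-place votes: A 4, B 6, C 11, D 6, E 7. C and E advance.
Runoff: C is ranked above E on 15 ballots, E above C on 19.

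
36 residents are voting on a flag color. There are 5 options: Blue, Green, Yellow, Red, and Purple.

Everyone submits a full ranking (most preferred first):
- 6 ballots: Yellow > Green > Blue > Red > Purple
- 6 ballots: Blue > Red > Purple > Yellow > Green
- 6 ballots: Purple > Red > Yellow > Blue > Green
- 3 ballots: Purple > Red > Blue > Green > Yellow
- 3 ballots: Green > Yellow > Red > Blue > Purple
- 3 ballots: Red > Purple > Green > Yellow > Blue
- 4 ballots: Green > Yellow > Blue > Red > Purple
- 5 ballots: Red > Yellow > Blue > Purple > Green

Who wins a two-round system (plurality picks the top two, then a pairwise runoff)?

Round 1 first-place votes: Blue 6, Green 7, Yellow 6, Red 8, Purple 9. Purple and Red advance.
Runoff: Purple is ranked above Red on 9 ballots, Red above Purple on 27.

Red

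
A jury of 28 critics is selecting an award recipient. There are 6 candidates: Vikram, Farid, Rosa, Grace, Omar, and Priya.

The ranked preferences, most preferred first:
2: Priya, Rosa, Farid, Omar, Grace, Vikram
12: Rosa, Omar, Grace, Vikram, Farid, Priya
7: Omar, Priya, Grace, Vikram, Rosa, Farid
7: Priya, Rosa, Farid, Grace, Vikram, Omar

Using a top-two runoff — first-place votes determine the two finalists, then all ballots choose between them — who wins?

Round 1 first-place votes: Vikram 0, Farid 0, Rosa 12, Grace 0, Omar 7, Priya 9. Rosa and Priya advance.
Runoff: Rosa is ranked above Priya on 12 ballots, Priya above Rosa on 16.

Priya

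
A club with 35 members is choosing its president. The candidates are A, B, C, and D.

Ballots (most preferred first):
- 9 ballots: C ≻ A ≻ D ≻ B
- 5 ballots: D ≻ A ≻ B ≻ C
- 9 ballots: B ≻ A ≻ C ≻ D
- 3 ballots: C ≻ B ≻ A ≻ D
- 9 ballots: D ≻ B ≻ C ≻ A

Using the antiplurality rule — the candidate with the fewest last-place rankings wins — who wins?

Last-place votes: A 9, B 9, C 5, D 12.

C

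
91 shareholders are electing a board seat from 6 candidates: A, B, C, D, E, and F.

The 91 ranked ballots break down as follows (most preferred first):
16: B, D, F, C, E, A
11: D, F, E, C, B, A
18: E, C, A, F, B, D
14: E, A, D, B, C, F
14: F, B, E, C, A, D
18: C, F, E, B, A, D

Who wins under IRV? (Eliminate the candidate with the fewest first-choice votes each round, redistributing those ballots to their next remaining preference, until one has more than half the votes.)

Round 1: A 0, B 16, C 18, D 11, E 32, F 14. A eliminated.
Round 2: B 16, C 18, D 11, E 32, F 14. D eliminated.
Round 3: B 16, C 18, E 32, F 25. B eliminated.
Round 4: C 18, E 32, F 41. C eliminated.
Round 5: E 32, F 59. F has a majority (≥46).

F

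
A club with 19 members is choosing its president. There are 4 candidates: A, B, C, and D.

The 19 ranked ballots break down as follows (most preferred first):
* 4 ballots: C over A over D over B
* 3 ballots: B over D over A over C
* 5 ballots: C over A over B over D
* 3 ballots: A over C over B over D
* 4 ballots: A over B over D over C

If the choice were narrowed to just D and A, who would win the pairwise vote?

A

D is ranked above A on 3 ballots; A above D on 16.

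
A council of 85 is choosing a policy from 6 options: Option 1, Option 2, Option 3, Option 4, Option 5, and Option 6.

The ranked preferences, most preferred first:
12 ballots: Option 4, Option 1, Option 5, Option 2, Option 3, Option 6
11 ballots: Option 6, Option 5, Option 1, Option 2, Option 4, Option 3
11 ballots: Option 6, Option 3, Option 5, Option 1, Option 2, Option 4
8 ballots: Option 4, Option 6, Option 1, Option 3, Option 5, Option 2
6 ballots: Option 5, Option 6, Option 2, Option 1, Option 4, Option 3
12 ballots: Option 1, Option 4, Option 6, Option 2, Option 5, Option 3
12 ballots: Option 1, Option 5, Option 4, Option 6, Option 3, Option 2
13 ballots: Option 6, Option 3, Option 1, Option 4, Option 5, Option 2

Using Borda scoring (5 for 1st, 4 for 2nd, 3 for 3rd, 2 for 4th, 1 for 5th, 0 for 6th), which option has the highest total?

Option 1: 12×4 + 11×3 + 11×2 + 8×3 + 6×2 + 12×5 + 12×5 + 13×3 = 298
Option 2: 12×2 + 11×2 + 11×1 + 8×0 + 6×3 + 12×2 + 12×0 + 13×0 = 99
Option 3: 12×1 + 11×0 + 11×4 + 8×2 + 6×0 + 12×0 + 12×1 + 13×4 = 136
Option 4: 12×5 + 11×1 + 11×0 + 8×5 + 6×1 + 12×4 + 12×3 + 13×2 = 227
Option 5: 12×3 + 11×4 + 11×3 + 8×1 + 6×5 + 12×1 + 12×4 + 13×1 = 224
Option 6: 12×0 + 11×5 + 11×5 + 8×4 + 6×4 + 12×3 + 12×2 + 13×5 = 291

Option 1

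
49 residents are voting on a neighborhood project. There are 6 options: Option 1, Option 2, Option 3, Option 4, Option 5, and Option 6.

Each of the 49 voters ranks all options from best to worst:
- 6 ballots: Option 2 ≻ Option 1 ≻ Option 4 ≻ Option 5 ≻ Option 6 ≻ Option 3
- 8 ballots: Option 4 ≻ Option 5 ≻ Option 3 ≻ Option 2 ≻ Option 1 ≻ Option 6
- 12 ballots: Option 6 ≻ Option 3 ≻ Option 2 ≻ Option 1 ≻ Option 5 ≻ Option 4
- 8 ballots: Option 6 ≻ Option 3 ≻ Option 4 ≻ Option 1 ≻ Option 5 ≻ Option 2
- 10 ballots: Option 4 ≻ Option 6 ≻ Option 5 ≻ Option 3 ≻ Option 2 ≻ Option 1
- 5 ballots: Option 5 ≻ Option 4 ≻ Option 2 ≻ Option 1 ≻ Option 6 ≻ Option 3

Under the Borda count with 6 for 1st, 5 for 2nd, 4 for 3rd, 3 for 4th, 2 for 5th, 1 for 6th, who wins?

Option 1: 6×5 + 8×2 + 12×3 + 8×3 + 10×1 + 5×3 = 131
Option 2: 6×6 + 8×3 + 12×4 + 8×1 + 10×2 + 5×4 = 156
Option 3: 6×1 + 8×4 + 12×5 + 8×5 + 10×3 + 5×1 = 173
Option 4: 6×4 + 8×6 + 12×1 + 8×4 + 10×6 + 5×5 = 201
Option 5: 6×3 + 8×5 + 12×2 + 8×2 + 10×4 + 5×6 = 168
Option 6: 6×2 + 8×1 + 12×6 + 8×6 + 10×5 + 5×2 = 200

Option 4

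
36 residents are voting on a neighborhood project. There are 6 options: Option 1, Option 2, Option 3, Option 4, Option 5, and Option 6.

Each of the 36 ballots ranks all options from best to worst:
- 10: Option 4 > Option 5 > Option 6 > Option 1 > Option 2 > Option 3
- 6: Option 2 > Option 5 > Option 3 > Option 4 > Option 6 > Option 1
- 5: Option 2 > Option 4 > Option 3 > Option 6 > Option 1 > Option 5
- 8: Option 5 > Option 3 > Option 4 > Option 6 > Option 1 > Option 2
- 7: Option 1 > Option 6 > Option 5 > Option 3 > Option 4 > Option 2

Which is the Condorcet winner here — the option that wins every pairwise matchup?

Option 5 vs Option 1: 24–12
Option 5 vs Option 2: 25–11
Option 5 vs Option 3: 31–5
Option 5 vs Option 4: 21–15
Option 5 vs Option 6: 24–12
Option 5 beats every other option.

Option 5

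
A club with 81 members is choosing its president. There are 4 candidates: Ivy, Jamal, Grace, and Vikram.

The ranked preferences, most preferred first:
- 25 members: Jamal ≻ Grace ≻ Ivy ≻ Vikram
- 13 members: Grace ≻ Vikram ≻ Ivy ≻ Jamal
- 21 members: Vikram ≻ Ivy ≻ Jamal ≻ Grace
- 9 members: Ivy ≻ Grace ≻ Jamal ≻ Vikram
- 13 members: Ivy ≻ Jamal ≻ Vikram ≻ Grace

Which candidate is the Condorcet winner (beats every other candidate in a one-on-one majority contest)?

Ivy vs Jamal: 56–25
Ivy vs Grace: 43–38
Ivy vs Vikram: 47–34
Ivy beats every other candidate.

Ivy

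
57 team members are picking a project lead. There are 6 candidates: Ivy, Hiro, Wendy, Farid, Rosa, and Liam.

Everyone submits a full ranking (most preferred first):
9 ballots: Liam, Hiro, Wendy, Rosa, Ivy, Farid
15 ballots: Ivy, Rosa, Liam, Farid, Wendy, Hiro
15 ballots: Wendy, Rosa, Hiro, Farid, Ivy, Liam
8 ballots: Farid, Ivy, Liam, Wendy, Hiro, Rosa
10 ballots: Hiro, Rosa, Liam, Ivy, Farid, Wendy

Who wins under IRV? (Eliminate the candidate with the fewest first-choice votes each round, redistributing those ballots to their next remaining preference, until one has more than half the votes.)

Hiro

Round 1: Ivy 15, Hiro 10, Wendy 15, Farid 8, Rosa 0, Liam 9. Rosa eliminated.
Round 2: Ivy 15, Hiro 10, Wendy 15, Farid 8, Liam 9. Farid eliminated.
Round 3: Ivy 23, Hiro 10, Wendy 15, Liam 9. Liam eliminated.
Round 4: Ivy 23, Hiro 19, Wendy 15. Wendy eliminated.
Round 5: Ivy 23, Hiro 34. Hiro has a majority (≥29).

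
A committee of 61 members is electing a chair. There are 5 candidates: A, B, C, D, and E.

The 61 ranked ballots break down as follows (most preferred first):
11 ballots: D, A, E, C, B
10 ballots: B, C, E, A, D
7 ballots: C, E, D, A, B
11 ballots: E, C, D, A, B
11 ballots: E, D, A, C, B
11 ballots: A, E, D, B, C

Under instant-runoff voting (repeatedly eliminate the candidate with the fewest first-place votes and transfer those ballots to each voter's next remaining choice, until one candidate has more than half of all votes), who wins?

E

Round 1: A 11, B 10, C 7, D 11, E 22. C eliminated.
Round 2: A 11, B 10, D 11, E 29. B eliminated.
Round 3: A 11, D 11, E 39. E has a majority (≥31).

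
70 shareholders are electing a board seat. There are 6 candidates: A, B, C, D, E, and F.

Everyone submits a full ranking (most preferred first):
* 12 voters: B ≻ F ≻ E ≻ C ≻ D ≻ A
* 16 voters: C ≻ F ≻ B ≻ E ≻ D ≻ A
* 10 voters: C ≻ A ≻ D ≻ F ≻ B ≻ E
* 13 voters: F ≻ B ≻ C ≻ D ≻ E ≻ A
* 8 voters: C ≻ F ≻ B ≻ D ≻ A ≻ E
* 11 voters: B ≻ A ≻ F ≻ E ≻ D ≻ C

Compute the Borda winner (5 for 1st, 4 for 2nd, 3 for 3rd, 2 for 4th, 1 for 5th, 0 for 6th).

A: 12×0 + 16×0 + 10×4 + 13×0 + 8×1 + 11×4 = 92
B: 12×5 + 16×3 + 10×1 + 13×4 + 8×3 + 11×5 = 249
C: 12×2 + 16×5 + 10×5 + 13×3 + 8×5 + 11×0 = 233
D: 12×1 + 16×1 + 10×3 + 13×2 + 8×2 + 11×1 = 111
E: 12×3 + 16×2 + 10×0 + 13×1 + 8×0 + 11×2 = 103
F: 12×4 + 16×4 + 10×2 + 13×5 + 8×4 + 11×3 = 262

F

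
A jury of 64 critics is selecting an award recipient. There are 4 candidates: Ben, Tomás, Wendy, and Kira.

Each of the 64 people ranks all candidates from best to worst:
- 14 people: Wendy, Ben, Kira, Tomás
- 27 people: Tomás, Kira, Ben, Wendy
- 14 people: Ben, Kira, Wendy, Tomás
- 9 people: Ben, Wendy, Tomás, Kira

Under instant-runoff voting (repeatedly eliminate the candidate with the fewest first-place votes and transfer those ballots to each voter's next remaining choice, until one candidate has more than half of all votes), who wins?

Round 1: Ben 23, Tomás 27, Wendy 14, Kira 0. Kira eliminated.
Round 2: Ben 23, Tomás 27, Wendy 14. Wendy eliminated.
Round 3: Ben 37, Tomás 27. Ben has a majority (≥33).

Ben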